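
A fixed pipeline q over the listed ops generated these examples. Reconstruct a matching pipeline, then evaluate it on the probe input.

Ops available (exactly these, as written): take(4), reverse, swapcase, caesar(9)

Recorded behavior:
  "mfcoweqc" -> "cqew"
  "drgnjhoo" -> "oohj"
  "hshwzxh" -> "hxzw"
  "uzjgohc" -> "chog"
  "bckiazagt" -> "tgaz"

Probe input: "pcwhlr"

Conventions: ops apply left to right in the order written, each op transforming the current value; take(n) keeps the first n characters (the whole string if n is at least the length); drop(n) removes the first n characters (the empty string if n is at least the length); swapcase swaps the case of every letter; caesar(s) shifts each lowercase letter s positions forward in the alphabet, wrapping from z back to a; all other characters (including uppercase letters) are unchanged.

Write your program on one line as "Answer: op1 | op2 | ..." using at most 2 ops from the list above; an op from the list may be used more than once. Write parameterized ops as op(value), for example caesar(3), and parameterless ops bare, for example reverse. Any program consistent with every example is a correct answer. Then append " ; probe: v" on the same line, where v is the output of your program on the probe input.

reverse | take(4) ; probe: "rlhw"

Check, running the answer program on each example:
  "mfcoweqc" -> "cqewocfm" -> "cqew"
  "drgnjhoo" -> "oohjngrd" -> "oohj"
  "hshwzxh" -> "hxzwhsh" -> "hxzw"
  "uzjgohc" -> "chogjzu" -> "chog"
  "bckiazagt" -> "tgazaikcb" -> "tgaz"
  probe: "pcwhlr" -> "rlhwcp" -> "rlhw"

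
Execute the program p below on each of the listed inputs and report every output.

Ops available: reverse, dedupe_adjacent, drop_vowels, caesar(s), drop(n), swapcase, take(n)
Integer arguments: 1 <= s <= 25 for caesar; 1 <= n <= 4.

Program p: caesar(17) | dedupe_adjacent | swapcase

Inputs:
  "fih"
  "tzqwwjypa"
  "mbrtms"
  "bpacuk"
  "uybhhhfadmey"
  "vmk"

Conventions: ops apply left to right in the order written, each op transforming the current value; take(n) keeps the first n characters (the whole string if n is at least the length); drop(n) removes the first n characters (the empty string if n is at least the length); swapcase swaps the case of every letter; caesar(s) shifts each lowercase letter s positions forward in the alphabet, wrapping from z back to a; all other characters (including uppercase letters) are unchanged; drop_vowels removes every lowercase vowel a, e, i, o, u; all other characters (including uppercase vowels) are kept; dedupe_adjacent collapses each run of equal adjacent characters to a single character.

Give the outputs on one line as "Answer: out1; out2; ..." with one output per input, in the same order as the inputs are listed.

"WZY"; "KQHNAPGR"; "DSIKDJ"; "SGRTLB"; "LPSYWRUDVP"; "MDB"

Execution, op by op:
  "fih" -> "wzy" -> "wzy" -> "WZY"
  "tzqwwjypa" -> "kqhnnapgr" -> "kqhnapgr" -> "KQHNAPGR"
  "mbrtms" -> "dsikdj" -> "dsikdj" -> "DSIKDJ"
  "bpacuk" -> "sgrtlb" -> "sgrtlb" -> "SGRTLB"
  "uybhhhfadmey" -> "lpsyyywrudvp" -> "lpsywrudvp" -> "LPSYWRUDVP"
  "vmk" -> "mdb" -> "mdb" -> "MDB"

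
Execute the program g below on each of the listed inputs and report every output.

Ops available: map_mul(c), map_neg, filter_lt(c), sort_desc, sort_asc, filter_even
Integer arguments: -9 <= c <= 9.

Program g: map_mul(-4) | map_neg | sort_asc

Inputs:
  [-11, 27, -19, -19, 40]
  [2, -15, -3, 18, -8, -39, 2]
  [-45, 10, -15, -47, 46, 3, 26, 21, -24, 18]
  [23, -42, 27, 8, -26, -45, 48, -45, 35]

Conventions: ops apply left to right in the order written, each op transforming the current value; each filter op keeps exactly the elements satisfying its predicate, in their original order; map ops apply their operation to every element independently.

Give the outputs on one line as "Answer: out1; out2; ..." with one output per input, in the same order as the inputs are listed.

[-76, -76, -44, 108, 160]; [-156, -60, -32, -12, 8, 8, 72]; [-188, -180, -96, -60, 12, 40, 72, 84, 104, 184]; [-180, -180, -168, -104, 32, 92, 108, 140, 192]

Execution, op by op:
  [-11, 27, -19, -19, 40] -> [44, -108, 76, 76, -160] -> [-44, 108, -76, -76, 160] -> [-76, -76, -44, 108, 160]
  [2, -15, -3, 18, -8, -39, 2] -> [-8, 60, 12, -72, 32, 156, -8] -> [8, -60, -12, 72, -32, -156, 8] -> [-156, -60, -32, -12, 8, 8, 72]
  [-45, 10, -15, -47, 46, 3, 26, 21, -24, 18] -> [180, -40, 60, 188, -184, -12, -104, -84, 96, -72] -> [-180, 40, -60, -188, 184, 12, 104, 84, -96, 72] -> [-188, -180, -96, -60, 12, 40, 72, 84, 104, 184]
  [23, -42, 27, 8, -26, -45, 48, -45, 35] -> [-92, 168, -108, -32, 104, 180, -192, 180, -140] -> [92, -168, 108, 32, -104, -180, 192, -180, 140] -> [-180, -180, -168, -104, 32, 92, 108, 140, 192]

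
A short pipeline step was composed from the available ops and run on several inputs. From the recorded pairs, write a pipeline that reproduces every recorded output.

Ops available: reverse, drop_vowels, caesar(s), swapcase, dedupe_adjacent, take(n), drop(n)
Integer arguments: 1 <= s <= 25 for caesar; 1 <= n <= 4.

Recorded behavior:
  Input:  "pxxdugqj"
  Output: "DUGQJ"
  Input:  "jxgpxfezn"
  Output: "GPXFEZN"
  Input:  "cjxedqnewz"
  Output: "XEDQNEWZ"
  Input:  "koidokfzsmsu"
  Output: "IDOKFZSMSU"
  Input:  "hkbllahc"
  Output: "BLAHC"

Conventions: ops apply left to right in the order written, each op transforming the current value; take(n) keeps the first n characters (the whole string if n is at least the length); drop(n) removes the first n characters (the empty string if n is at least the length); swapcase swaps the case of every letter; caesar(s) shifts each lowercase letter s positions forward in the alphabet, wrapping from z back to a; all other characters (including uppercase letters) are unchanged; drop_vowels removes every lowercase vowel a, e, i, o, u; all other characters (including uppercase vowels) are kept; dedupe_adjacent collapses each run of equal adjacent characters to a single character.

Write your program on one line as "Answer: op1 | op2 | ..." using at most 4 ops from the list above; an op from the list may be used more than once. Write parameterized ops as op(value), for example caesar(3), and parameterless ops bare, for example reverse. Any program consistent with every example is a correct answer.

dedupe_adjacent | drop(2) | swapcase

Check, running the answer program on each example:
  "pxxdugqj" -> "pxdugqj" -> "dugqj" -> "DUGQJ"
  "jxgpxfezn" -> "jxgpxfezn" -> "gpxfezn" -> "GPXFEZN"
  "cjxedqnewz" -> "cjxedqnewz" -> "xedqnewz" -> "XEDQNEWZ"
  "koidokfzsmsu" -> "koidokfzsmsu" -> "idokfzsmsu" -> "IDOKFZSMSU"
  "hkbllahc" -> "hkblahc" -> "blahc" -> "BLAHC"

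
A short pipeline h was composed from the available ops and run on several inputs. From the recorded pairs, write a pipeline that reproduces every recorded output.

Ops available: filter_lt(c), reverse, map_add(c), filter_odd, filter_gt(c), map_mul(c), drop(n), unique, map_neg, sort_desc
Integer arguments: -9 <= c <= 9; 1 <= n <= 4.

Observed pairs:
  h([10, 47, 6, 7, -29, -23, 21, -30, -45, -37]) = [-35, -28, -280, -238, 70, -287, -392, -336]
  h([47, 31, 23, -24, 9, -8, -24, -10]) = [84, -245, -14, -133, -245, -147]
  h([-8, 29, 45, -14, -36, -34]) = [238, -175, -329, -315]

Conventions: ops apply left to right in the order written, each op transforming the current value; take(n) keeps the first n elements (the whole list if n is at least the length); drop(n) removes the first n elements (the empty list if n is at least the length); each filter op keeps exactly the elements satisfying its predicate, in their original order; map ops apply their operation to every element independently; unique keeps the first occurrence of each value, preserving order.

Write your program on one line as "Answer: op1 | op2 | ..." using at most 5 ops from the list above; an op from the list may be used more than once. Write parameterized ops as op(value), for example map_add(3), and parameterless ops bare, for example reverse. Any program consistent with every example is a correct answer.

map_mul(-1) | map_add(7) | map_add(4) | map_mul(-7) | drop(2)

Check, running the answer program on each example:
  [10, 47, 6, 7, -29, -23, 21, -30, -45, -37] -> [-10, -47, -6, -7, 29, 23, -21, 30, 45, 37] -> [-3, -40, 1, 0, 36, 30, -14, 37, 52, 44] -> [1, -36, 5, 4, 40, 34, -10, 41, 56, 48] -> [-7, 252, -35, -28, -280, -238, 70, -287, -392, -336] -> [-35, -28, -280, -238, 70, -287, -392, -336]
  [47, 31, 23, -24, 9, -8, -24, -10] -> [-47, -31, -23, 24, -9, 8, 24, 10] -> [-40, -24, -16, 31, -2, 15, 31, 17] -> [-36, -20, -12, 35, 2, 19, 35, 21] -> [252, 140, 84, -245, -14, -133, -245, -147] -> [84, -245, -14, -133, -245, -147]
  [-8, 29, 45, -14, -36, -34] -> [8, -29, -45, 14, 36, 34] -> [15, -22, -38, 21, 43, 41] -> [19, -18, -34, 25, 47, 45] -> [-133, 126, 238, -175, -329, -315] -> [238, -175, -329, -315]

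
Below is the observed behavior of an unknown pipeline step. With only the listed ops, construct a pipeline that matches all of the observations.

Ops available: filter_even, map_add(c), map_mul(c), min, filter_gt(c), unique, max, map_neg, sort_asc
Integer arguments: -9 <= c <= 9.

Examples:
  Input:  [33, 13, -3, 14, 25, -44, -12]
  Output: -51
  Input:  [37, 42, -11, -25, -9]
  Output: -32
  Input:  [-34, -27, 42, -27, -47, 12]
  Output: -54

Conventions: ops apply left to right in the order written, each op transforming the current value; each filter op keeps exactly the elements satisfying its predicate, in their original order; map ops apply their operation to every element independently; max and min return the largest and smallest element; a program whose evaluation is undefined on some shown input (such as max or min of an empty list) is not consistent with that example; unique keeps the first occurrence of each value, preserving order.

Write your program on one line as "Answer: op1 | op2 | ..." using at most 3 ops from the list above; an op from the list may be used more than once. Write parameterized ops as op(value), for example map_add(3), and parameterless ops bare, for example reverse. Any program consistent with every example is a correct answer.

map_add(-4) | map_add(-3) | min

Check, running the answer program on each example:
  [33, 13, -3, 14, 25, -44, -12] -> [29, 9, -7, 10, 21, -48, -16] -> [26, 6, -10, 7, 18, -51, -19] -> -51
  [37, 42, -11, -25, -9] -> [33, 38, -15, -29, -13] -> [30, 35, -18, -32, -16] -> -32
  [-34, -27, 42, -27, -47, 12] -> [-38, -31, 38, -31, -51, 8] -> [-41, -34, 35, -34, -54, 5] -> -54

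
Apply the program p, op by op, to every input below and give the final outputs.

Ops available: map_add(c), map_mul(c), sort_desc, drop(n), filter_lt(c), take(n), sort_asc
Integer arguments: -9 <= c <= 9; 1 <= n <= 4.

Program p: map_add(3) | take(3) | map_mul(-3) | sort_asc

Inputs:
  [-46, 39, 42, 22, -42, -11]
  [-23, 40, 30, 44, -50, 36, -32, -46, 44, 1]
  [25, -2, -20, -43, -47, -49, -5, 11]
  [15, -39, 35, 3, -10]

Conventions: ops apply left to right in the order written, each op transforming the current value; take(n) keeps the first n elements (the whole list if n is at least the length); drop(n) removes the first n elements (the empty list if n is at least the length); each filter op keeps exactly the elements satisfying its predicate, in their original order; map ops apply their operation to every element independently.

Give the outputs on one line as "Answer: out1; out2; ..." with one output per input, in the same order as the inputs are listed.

Execution, op by op:
  [-46, 39, 42, 22, -42, -11] -> [-43, 42, 45, 25, -39, -8] -> [-43, 42, 45] -> [129, -126, -135] -> [-135, -126, 129]
  [-23, 40, 30, 44, -50, 36, -32, -46, 44, 1] -> [-20, 43, 33, 47, -47, 39, -29, -43, 47, 4] -> [-20, 43, 33] -> [60, -129, -99] -> [-129, -99, 60]
  [25, -2, -20, -43, -47, -49, -5, 11] -> [28, 1, -17, -40, -44, -46, -2, 14] -> [28, 1, -17] -> [-84, -3, 51] -> [-84, -3, 51]
  [15, -39, 35, 3, -10] -> [18, -36, 38, 6, -7] -> [18, -36, 38] -> [-54, 108, -114] -> [-114, -54, 108]

[-135, -126, 129]; [-129, -99, 60]; [-84, -3, 51]; [-114, -54, 108]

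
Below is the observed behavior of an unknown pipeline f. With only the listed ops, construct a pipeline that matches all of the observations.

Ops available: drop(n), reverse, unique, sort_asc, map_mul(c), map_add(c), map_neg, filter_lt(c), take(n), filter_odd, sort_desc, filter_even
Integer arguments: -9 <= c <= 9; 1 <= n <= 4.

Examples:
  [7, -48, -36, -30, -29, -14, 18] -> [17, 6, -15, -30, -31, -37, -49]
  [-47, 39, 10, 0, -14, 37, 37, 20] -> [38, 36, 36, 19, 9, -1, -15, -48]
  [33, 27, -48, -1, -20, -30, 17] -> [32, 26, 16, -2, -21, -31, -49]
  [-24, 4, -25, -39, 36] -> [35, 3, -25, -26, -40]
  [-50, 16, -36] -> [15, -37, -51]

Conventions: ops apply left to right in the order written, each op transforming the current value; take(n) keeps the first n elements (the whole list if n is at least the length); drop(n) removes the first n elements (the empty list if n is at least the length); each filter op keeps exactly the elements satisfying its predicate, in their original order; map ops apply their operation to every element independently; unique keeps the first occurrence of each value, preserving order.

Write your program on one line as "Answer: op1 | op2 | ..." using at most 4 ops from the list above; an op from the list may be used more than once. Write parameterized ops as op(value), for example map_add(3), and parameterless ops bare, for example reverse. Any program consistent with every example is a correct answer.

sort_asc | reverse | map_add(-1)

Check, running the answer program on each example:
  [7, -48, -36, -30, -29, -14, 18] -> [-48, -36, -30, -29, -14, 7, 18] -> [18, 7, -14, -29, -30, -36, -48] -> [17, 6, -15, -30, -31, -37, -49]
  [-47, 39, 10, 0, -14, 37, 37, 20] -> [-47, -14, 0, 10, 20, 37, 37, 39] -> [39, 37, 37, 20, 10, 0, -14, -47] -> [38, 36, 36, 19, 9, -1, -15, -48]
  [33, 27, -48, -1, -20, -30, 17] -> [-48, -30, -20, -1, 17, 27, 33] -> [33, 27, 17, -1, -20, -30, -48] -> [32, 26, 16, -2, -21, -31, -49]
  [-24, 4, -25, -39, 36] -> [-39, -25, -24, 4, 36] -> [36, 4, -24, -25, -39] -> [35, 3, -25, -26, -40]
  [-50, 16, -36] -> [-50, -36, 16] -> [16, -36, -50] -> [15, -37, -51]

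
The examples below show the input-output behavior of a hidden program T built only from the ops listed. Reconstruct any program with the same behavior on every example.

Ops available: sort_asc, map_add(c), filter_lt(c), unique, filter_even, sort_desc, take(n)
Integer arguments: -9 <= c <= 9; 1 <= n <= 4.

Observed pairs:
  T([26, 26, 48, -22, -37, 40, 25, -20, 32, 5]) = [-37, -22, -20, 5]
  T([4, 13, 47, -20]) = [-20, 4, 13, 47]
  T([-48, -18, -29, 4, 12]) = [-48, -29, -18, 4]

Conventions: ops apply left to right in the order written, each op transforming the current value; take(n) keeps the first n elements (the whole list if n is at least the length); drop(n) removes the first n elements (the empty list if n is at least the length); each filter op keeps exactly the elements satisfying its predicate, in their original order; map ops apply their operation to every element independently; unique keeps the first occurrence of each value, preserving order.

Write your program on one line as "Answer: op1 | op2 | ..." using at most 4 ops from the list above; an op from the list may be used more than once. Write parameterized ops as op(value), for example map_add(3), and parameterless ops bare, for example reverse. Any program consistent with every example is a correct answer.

unique | sort_asc | take(4)

Check, running the answer program on each example:
  [26, 26, 48, -22, -37, 40, 25, -20, 32, 5] -> [26, 48, -22, -37, 40, 25, -20, 32, 5] -> [-37, -22, -20, 5, 25, 26, 32, 40, 48] -> [-37, -22, -20, 5]
  [4, 13, 47, -20] -> [4, 13, 47, -20] -> [-20, 4, 13, 47] -> [-20, 4, 13, 47]
  [-48, -18, -29, 4, 12] -> [-48, -18, -29, 4, 12] -> [-48, -29, -18, 4, 12] -> [-48, -29, -18, 4]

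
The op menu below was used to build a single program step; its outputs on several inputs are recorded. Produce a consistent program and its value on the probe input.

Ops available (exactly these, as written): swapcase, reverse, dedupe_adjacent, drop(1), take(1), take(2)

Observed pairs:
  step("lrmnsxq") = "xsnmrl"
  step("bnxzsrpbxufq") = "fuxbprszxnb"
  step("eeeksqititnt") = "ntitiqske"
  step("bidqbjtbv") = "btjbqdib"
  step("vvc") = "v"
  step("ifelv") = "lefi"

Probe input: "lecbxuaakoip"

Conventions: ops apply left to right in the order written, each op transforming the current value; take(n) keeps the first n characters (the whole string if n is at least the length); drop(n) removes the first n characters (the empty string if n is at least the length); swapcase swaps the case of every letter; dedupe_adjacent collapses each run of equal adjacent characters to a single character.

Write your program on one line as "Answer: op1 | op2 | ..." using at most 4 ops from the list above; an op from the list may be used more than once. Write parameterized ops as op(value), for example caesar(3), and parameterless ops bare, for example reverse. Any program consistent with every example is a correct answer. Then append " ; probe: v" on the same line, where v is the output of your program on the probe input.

reverse | dedupe_adjacent | drop(1) ; probe: "iokauxbcel"

Check, running the answer program on each example:
  "lrmnsxq" -> "qxsnmrl" -> "qxsnmrl" -> "xsnmrl"
  "bnxzsrpbxufq" -> "qfuxbprszxnb" -> "qfuxbprszxnb" -> "fuxbprszxnb"
  "eeeksqititnt" -> "tntitiqskeee" -> "tntitiqske" -> "ntitiqske"
  "bidqbjtbv" -> "vbtjbqdib" -> "vbtjbqdib" -> "btjbqdib"
  "vvc" -> "cvv" -> "cv" -> "v"
  "ifelv" -> "vlefi" -> "vlefi" -> "lefi"
  probe: "lecbxuaakoip" -> "piokaauxbcel" -> "piokauxbcel" -> "iokauxbcel"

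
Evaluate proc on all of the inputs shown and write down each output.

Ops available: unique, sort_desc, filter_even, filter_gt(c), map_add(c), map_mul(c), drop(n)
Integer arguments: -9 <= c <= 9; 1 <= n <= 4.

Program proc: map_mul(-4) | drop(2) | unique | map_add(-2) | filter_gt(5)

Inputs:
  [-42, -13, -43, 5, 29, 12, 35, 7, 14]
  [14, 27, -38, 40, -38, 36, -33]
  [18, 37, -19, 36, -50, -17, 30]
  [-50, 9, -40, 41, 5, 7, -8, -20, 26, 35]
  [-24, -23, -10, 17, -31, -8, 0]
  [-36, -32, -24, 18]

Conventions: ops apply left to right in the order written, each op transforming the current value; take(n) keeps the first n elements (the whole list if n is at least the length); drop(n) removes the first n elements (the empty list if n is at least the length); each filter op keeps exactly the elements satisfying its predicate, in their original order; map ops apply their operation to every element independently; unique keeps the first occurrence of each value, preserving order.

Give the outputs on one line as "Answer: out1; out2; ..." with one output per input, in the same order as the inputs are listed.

[170]; [150, 130]; [74, 198, 66]; [158, 30, 78]; [38, 122, 30]; [94]

Execution, op by op:
  [-42, -13, -43, 5, 29, 12, 35, 7, 14] -> [168, 52, 172, -20, -116, -48, -140, -28, -56] -> [172, -20, -116, -48, -140, -28, -56] -> [172, -20, -116, -48, -140, -28, -56] -> [170, -22, -118, -50, -142, -30, -58] -> [170]
  [14, 27, -38, 40, -38, 36, -33] -> [-56, -108, 152, -160, 152, -144, 132] -> [152, -160, 152, -144, 132] -> [152, -160, -144, 132] -> [150, -162, -146, 130] -> [150, 130]
  [18, 37, -19, 36, -50, -17, 30] -> [-72, -148, 76, -144, 200, 68, -120] -> [76, -144, 200, 68, -120] -> [76, -144, 200, 68, -120] -> [74, -146, 198, 66, -122] -> [74, 198, 66]
  [-50, 9, -40, 41, 5, 7, -8, -20, 26, 35] -> [200, -36, 160, -164, -20, -28, 32, 80, -104, -140] -> [160, -164, -20, -28, 32, 80, -104, -140] -> [160, -164, -20, -28, 32, 80, -104, -140] -> [158, -166, -22, -30, 30, 78, -106, -142] -> [158, 30, 78]
  [-24, -23, -10, 17, -31, -8, 0] -> [96, 92, 40, -68, 124, 32, 0] -> [40, -68, 124, 32, 0] -> [40, -68, 124, 32, 0] -> [38, -70, 122, 30, -2] -> [38, 122, 30]
  [-36, -32, -24, 18] -> [144, 128, 96, -72] -> [96, -72] -> [96, -72] -> [94, -74] -> [94]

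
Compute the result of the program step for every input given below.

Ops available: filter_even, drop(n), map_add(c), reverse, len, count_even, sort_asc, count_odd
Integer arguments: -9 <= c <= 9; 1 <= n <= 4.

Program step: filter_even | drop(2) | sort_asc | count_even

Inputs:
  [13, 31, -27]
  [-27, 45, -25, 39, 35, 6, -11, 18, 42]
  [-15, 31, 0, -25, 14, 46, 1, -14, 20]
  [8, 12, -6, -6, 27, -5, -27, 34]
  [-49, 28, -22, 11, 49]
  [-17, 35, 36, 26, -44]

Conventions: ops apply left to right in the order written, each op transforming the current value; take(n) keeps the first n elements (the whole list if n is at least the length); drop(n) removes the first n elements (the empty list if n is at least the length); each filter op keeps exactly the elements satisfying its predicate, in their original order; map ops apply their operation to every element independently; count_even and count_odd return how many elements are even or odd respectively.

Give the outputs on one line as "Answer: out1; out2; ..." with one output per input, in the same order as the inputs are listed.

Execution, op by op:
  [13, 31, -27] -> [] -> [] -> [] -> 0
  [-27, 45, -25, 39, 35, 6, -11, 18, 42] -> [6, 18, 42] -> [42] -> [42] -> 1
  [-15, 31, 0, -25, 14, 46, 1, -14, 20] -> [0, 14, 46, -14, 20] -> [46, -14, 20] -> [-14, 20, 46] -> 3
  [8, 12, -6, -6, 27, -5, -27, 34] -> [8, 12, -6, -6, 34] -> [-6, -6, 34] -> [-6, -6, 34] -> 3
  [-49, 28, -22, 11, 49] -> [28, -22] -> [] -> [] -> 0
  [-17, 35, 36, 26, -44] -> [36, 26, -44] -> [-44] -> [-44] -> 1

0; 1; 3; 3; 0; 1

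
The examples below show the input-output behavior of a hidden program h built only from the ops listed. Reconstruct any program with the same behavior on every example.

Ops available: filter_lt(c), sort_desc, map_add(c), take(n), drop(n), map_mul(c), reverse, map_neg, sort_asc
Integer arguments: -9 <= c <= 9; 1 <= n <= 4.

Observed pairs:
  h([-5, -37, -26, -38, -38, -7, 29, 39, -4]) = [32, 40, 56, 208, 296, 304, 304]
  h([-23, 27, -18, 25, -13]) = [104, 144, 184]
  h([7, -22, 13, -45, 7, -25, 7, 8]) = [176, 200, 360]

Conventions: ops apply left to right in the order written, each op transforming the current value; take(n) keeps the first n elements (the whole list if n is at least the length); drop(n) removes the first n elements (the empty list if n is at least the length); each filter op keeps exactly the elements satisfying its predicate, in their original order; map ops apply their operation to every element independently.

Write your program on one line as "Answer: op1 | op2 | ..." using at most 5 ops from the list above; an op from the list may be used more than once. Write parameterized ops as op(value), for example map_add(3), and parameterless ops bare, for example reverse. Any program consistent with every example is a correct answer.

filter_lt(5) | map_mul(-2) | sort_asc | map_mul(4)

Check, running the answer program on each example:
  [-5, -37, -26, -38, -38, -7, 29, 39, -4] -> [-5, -37, -26, -38, -38, -7, -4] -> [10, 74, 52, 76, 76, 14, 8] -> [8, 10, 14, 52, 74, 76, 76] -> [32, 40, 56, 208, 296, 304, 304]
  [-23, 27, -18, 25, -13] -> [-23, -18, -13] -> [46, 36, 26] -> [26, 36, 46] -> [104, 144, 184]
  [7, -22, 13, -45, 7, -25, 7, 8] -> [-22, -45, -25] -> [44, 90, 50] -> [44, 50, 90] -> [176, 200, 360]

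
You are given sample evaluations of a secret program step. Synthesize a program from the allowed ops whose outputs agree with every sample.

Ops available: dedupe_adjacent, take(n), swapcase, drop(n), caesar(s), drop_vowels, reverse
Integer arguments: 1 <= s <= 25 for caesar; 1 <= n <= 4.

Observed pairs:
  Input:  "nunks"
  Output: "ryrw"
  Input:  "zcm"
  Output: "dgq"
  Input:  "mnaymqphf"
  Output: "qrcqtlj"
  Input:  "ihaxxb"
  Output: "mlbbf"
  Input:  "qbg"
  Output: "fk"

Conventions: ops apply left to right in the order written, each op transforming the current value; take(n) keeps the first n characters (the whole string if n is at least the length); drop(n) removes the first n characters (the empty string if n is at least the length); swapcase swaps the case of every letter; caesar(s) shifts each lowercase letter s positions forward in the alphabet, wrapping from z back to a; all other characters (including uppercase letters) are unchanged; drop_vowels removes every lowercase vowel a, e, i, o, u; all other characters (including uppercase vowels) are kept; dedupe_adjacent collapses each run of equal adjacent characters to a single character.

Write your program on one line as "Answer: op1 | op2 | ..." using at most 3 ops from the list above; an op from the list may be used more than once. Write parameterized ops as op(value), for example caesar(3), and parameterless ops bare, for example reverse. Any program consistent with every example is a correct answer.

caesar(4) | drop_vowels

Check, running the answer program on each example:
  "nunks" -> "ryrow" -> "ryrw"
  "zcm" -> "dgq" -> "dgq"
  "mnaymqphf" -> "qrecqutlj" -> "qrcqtlj"
  "ihaxxb" -> "mlebbf" -> "mlbbf"
  "qbg" -> "ufk" -> "fk"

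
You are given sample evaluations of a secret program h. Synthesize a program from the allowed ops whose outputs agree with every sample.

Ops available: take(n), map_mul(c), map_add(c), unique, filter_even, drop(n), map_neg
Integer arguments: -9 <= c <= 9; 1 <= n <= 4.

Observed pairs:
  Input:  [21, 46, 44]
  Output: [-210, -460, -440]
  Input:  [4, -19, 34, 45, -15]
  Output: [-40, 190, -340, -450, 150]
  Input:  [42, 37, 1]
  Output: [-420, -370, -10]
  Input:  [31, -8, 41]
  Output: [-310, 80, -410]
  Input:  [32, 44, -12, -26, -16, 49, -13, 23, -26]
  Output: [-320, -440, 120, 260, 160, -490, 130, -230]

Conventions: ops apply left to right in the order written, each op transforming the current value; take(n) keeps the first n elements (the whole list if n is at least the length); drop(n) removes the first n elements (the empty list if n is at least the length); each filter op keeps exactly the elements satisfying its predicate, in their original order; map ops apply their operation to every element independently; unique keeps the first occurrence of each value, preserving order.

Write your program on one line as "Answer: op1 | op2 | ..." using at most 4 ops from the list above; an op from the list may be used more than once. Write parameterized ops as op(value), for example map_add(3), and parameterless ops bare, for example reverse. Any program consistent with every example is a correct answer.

map_mul(-2) | map_mul(5) | unique

Check, running the answer program on each example:
  [21, 46, 44] -> [-42, -92, -88] -> [-210, -460, -440] -> [-210, -460, -440]
  [4, -19, 34, 45, -15] -> [-8, 38, -68, -90, 30] -> [-40, 190, -340, -450, 150] -> [-40, 190, -340, -450, 150]
  [42, 37, 1] -> [-84, -74, -2] -> [-420, -370, -10] -> [-420, -370, -10]
  [31, -8, 41] -> [-62, 16, -82] -> [-310, 80, -410] -> [-310, 80, -410]
  [32, 44, -12, -26, -16, 49, -13, 23, -26] -> [-64, -88, 24, 52, 32, -98, 26, -46, 52] -> [-320, -440, 120, 260, 160, -490, 130, -230, 260] -> [-320, -440, 120, 260, 160, -490, 130, -230]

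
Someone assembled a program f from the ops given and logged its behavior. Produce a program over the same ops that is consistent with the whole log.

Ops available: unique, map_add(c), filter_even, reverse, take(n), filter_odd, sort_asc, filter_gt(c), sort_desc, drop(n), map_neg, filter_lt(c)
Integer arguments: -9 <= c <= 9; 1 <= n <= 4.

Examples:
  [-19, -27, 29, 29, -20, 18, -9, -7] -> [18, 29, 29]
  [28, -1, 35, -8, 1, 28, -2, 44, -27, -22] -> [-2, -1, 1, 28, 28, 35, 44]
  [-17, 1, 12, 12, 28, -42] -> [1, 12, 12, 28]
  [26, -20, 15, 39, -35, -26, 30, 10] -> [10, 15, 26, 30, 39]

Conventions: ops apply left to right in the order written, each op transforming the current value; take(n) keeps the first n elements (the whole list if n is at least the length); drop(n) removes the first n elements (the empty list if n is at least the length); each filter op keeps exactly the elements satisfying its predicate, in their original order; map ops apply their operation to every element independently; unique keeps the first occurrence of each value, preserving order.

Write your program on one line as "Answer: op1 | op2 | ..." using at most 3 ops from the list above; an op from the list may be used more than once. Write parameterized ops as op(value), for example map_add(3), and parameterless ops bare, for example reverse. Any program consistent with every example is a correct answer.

filter_gt(-9) | sort_asc | filter_gt(-7)

Check, running the answer program on each example:
  [-19, -27, 29, 29, -20, 18, -9, -7] -> [29, 29, 18, -7] -> [-7, 18, 29, 29] -> [18, 29, 29]
  [28, -1, 35, -8, 1, 28, -2, 44, -27, -22] -> [28, -1, 35, -8, 1, 28, -2, 44] -> [-8, -2, -1, 1, 28, 28, 35, 44] -> [-2, -1, 1, 28, 28, 35, 44]
  [-17, 1, 12, 12, 28, -42] -> [1, 12, 12, 28] -> [1, 12, 12, 28] -> [1, 12, 12, 28]
  [26, -20, 15, 39, -35, -26, 30, 10] -> [26, 15, 39, 30, 10] -> [10, 15, 26, 30, 39] -> [10, 15, 26, 30, 39]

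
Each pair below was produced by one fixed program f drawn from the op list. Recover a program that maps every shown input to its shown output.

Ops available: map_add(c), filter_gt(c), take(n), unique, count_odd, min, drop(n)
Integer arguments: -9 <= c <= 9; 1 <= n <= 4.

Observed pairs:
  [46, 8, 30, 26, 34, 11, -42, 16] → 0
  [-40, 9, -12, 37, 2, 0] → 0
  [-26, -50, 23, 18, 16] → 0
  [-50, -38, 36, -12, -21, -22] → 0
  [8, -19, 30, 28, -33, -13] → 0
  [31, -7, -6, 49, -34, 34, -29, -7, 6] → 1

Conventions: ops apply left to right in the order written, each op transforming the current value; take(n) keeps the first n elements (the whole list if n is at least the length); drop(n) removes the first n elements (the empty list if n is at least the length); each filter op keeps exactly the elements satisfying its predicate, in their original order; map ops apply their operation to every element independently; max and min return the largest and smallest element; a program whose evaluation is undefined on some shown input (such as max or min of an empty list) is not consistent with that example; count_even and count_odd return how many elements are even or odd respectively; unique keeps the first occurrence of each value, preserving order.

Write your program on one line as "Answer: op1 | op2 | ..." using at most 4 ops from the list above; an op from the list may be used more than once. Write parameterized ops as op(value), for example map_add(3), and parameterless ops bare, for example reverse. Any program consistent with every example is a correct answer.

take(1) | filter_gt(-4) | count_odd

Check, running the answer program on each example:
  [46, 8, 30, 26, 34, 11, -42, 16] -> [46] -> [46] -> 0
  [-40, 9, -12, 37, 2, 0] -> [-40] -> [] -> 0
  [-26, -50, 23, 18, 16] -> [-26] -> [] -> 0
  [-50, -38, 36, -12, -21, -22] -> [-50] -> [] -> 0
  [8, -19, 30, 28, -33, -13] -> [8] -> [8] -> 0
  [31, -7, -6, 49, -34, 34, -29, -7, 6] -> [31] -> [31] -> 1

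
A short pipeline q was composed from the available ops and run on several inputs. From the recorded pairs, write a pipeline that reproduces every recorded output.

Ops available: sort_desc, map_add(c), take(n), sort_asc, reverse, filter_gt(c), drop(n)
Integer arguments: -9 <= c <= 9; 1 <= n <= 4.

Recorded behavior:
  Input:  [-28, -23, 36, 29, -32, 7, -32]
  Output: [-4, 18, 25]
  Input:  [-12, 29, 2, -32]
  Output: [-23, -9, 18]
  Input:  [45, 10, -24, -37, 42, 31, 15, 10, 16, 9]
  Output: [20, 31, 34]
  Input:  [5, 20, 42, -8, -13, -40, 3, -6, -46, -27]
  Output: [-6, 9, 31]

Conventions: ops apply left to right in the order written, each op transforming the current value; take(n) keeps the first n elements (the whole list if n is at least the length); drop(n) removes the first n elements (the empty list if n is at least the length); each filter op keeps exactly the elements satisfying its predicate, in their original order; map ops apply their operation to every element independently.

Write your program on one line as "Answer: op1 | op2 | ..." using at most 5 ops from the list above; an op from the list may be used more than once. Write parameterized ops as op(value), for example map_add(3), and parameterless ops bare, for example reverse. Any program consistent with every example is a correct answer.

map_add(-3) | sort_desc | take(3) | sort_asc | map_add(-8)

Check, running the answer program on each example:
  [-28, -23, 36, 29, -32, 7, -32] -> [-31, -26, 33, 26, -35, 4, -35] -> [33, 26, 4, -26, -31, -35, -35] -> [33, 26, 4] -> [4, 26, 33] -> [-4, 18, 25]
  [-12, 29, 2, -32] -> [-15, 26, -1, -35] -> [26, -1, -15, -35] -> [26, -1, -15] -> [-15, -1, 26] -> [-23, -9, 18]
  [45, 10, -24, -37, 42, 31, 15, 10, 16, 9] -> [42, 7, -27, -40, 39, 28, 12, 7, 13, 6] -> [42, 39, 28, 13, 12, 7, 7, 6, -27, -40] -> [42, 39, 28] -> [28, 39, 42] -> [20, 31, 34]
  [5, 20, 42, -8, -13, -40, 3, -6, -46, -27] -> [2, 17, 39, -11, -16, -43, 0, -9, -49, -30] -> [39, 17, 2, 0, -9, -11, -16, -30, -43, -49] -> [39, 17, 2] -> [2, 17, 39] -> [-6, 9, 31]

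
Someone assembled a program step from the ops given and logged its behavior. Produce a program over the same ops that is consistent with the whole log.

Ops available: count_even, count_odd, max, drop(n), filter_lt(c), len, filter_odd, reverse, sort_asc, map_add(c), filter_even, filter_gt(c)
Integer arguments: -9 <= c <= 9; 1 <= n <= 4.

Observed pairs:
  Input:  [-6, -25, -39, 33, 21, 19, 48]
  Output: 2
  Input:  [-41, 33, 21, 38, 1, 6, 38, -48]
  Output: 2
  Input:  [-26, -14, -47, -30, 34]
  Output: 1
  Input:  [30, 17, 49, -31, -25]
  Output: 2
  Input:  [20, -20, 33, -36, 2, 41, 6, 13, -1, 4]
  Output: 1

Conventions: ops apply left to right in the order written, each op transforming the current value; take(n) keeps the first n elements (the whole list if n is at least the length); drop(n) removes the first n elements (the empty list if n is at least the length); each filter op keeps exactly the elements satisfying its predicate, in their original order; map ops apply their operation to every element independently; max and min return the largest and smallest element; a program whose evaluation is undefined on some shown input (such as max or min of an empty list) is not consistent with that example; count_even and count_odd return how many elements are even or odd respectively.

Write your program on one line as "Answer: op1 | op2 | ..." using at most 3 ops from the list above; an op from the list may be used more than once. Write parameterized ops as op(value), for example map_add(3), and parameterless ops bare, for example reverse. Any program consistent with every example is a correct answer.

filter_lt(6) | count_odd

Check, running the answer program on each example:
  [-6, -25, -39, 33, 21, 19, 48] -> [-6, -25, -39] -> 2
  [-41, 33, 21, 38, 1, 6, 38, -48] -> [-41, 1, -48] -> 2
  [-26, -14, -47, -30, 34] -> [-26, -14, -47, -30] -> 1
  [30, 17, 49, -31, -25] -> [-31, -25] -> 2
  [20, -20, 33, -36, 2, 41, 6, 13, -1, 4] -> [-20, -36, 2, -1, 4] -> 1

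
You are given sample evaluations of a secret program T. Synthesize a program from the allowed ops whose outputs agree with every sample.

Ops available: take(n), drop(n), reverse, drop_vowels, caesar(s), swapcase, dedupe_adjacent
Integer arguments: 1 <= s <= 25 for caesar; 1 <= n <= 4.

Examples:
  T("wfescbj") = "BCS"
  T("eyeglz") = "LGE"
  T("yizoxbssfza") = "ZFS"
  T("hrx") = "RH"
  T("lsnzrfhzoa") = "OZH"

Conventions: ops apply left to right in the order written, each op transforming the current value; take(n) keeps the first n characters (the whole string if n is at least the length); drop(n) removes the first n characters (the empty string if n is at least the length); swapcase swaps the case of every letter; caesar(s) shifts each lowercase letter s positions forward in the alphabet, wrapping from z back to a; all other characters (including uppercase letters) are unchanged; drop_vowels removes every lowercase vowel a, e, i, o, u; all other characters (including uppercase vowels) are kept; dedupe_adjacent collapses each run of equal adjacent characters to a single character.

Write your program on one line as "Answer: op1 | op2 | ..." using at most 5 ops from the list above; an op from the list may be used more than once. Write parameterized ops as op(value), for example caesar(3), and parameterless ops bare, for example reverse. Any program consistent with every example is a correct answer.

swapcase | reverse | drop(1) | take(3)

Check, running the answer program on each example:
  "wfescbj" -> "WFESCBJ" -> "JBCSEFW" -> "BCSEFW" -> "BCS"
  "eyeglz" -> "EYEGLZ" -> "ZLGEYE" -> "LGEYE" -> "LGE"
  "yizoxbssfza" -> "YIZOXBSSFZA" -> "AZFSSBXOZIY" -> "ZFSSBXOZIY" -> "ZFS"
  "hrx" -> "HRX" -> "XRH" -> "RH" -> "RH"
  "lsnzrfhzoa" -> "LSNZRFHZOA" -> "AOZHFRZNSL" -> "OZHFRZNSL" -> "OZH"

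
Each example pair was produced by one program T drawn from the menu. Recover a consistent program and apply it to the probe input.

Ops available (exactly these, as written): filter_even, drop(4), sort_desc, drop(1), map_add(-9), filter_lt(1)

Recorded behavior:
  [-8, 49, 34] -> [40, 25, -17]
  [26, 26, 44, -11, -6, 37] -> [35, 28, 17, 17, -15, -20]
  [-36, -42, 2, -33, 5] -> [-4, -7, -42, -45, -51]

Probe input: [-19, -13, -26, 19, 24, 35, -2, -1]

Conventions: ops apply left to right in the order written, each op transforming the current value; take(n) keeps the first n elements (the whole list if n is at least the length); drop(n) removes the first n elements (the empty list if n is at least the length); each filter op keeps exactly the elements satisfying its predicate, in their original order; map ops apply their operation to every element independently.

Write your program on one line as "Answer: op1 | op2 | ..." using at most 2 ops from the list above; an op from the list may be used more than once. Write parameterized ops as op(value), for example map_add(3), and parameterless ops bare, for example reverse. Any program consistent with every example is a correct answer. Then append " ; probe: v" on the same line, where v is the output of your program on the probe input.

map_add(-9) | sort_desc ; probe: [26, 15, 10, -10, -11, -22, -28, -35]

Check, running the answer program on each example:
  [-8, 49, 34] -> [-17, 40, 25] -> [40, 25, -17]
  [26, 26, 44, -11, -6, 37] -> [17, 17, 35, -20, -15, 28] -> [35, 28, 17, 17, -15, -20]
  [-36, -42, 2, -33, 5] -> [-45, -51, -7, -42, -4] -> [-4, -7, -42, -45, -51]
  probe: [-19, -13, -26, 19, 24, 35, -2, -1] -> [-28, -22, -35, 10, 15, 26, -11, -10] -> [26, 15, 10, -10, -11, -22, -28, -35]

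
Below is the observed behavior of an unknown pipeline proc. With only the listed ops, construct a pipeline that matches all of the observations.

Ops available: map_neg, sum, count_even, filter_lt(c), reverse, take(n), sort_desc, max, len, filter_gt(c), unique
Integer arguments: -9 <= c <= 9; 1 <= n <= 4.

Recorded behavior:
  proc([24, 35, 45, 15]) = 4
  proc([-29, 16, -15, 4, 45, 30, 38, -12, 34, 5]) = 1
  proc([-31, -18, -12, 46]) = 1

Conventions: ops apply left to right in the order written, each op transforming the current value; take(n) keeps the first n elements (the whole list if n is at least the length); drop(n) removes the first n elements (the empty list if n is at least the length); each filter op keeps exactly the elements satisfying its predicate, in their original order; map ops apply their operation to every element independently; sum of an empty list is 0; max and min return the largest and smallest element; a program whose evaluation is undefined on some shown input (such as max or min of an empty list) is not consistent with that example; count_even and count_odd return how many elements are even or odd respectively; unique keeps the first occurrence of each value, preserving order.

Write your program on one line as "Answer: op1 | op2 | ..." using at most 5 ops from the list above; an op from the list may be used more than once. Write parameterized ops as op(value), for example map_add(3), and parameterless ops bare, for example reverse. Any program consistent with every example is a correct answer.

map_neg | take(4) | filter_lt(-4) | sort_desc | len

Check, running the answer program on each example:
  [24, 35, 45, 15] -> [-24, -35, -45, -15] -> [-24, -35, -45, -15] -> [-24, -35, -45, -15] -> [-15, -24, -35, -45] -> 4
  [-29, 16, -15, 4, 45, 30, 38, -12, 34, 5] -> [29, -16, 15, -4, -45, -30, -38, 12, -34, -5] -> [29, -16, 15, -4] -> [-16] -> [-16] -> 1
  [-31, -18, -12, 46] -> [31, 18, 12, -46] -> [31, 18, 12, -46] -> [-46] -> [-46] -> 1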